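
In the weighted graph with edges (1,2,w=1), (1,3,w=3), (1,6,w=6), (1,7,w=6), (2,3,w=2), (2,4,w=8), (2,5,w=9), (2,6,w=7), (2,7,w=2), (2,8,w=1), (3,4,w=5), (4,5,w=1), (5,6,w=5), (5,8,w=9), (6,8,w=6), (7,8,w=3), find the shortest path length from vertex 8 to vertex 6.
6 (path: 8 -> 6; weights 6 = 6)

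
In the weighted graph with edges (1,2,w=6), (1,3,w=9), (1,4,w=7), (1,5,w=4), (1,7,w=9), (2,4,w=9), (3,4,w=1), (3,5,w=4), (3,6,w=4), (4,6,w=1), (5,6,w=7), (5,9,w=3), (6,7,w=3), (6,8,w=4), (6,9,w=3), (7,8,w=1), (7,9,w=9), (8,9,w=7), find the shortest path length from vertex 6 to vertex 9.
3 (path: 6 -> 9; weights 3 = 3)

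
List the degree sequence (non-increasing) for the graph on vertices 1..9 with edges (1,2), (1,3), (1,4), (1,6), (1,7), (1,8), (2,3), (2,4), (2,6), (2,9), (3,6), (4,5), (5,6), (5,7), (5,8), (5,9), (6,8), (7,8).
[6, 5, 5, 5, 4, 3, 3, 3, 2] (degrees: deg(1)=6, deg(2)=5, deg(3)=3, deg(4)=3, deg(5)=5, deg(6)=5, deg(7)=3, deg(8)=4, deg(9)=2)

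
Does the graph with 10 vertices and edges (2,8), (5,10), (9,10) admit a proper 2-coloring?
Yes. Partition: {1, 2, 3, 4, 5, 6, 7, 9}, {8, 10}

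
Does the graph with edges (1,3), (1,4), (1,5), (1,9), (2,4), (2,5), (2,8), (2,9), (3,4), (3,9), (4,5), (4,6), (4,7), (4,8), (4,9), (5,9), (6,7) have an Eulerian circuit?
No (2 vertices have odd degree: {3, 9}; Eulerian circuit requires 0)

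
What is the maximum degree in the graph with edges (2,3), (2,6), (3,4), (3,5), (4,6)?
3 (attained at vertex 3)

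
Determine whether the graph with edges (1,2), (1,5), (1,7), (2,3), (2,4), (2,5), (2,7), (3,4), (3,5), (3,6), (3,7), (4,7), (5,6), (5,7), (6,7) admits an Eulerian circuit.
No (6 vertices have odd degree: {1, 2, 3, 4, 5, 6}; Eulerian circuit requires 0)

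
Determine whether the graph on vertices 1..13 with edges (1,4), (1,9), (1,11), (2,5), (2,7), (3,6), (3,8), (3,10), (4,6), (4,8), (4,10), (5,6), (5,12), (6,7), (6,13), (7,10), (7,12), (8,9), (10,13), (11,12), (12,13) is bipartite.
Yes. Partition: {1, 2, 6, 8, 10, 12}, {3, 4, 5, 7, 9, 11, 13}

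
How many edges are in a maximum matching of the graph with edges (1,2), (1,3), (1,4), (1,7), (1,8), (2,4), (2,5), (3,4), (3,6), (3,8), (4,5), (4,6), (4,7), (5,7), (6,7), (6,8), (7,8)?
4 (matching: (1,3), (2,5), (4,7), (6,8); upper bound floor(n/2) = floor(8/2) = 4)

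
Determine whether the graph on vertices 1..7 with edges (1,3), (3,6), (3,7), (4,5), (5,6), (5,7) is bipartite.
Yes. Partition: {1, 2, 4, 6, 7}, {3, 5}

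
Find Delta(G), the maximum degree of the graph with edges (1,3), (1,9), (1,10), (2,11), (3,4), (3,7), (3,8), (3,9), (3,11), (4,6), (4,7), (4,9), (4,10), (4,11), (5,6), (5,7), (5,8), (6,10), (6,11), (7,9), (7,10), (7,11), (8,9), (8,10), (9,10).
6 (attained at vertices 3, 4, 7, 9, 10)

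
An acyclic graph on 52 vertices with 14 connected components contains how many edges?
38 (Each of the 14 component trees on V_i vertices has V_i - 1 edges; summing gives V - C = 52 - 14 = 38)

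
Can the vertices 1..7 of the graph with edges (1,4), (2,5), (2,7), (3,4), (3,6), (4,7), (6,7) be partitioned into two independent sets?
Yes. Partition: {1, 3, 5, 7}, {2, 4, 6}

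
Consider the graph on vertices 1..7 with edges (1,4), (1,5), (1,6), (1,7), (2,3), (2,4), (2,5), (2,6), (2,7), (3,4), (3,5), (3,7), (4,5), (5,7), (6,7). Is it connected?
Yes (BFS from 1 visits [1, 4, 5, 6, 7, 2, 3] — all 7 vertices reached)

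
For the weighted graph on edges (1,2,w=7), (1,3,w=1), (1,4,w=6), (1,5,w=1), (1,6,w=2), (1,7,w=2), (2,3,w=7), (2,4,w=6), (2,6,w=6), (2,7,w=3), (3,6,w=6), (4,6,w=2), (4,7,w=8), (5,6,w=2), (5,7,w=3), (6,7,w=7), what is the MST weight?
11 (MST edges: (1,3,w=1), (1,5,w=1), (1,6,w=2), (1,7,w=2), (2,7,w=3), (4,6,w=2); sum of weights 1 + 1 + 2 + 2 + 3 + 2 = 11)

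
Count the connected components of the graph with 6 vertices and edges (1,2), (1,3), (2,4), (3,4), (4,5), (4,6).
1 (components: {1, 2, 3, 4, 5, 6})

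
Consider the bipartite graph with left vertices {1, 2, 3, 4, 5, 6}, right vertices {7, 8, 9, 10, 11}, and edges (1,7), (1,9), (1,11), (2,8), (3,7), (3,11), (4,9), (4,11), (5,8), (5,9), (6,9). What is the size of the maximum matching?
4 (matching: (1,11), (2,8), (3,7), (4,9); upper bound min(|L|,|R|) = min(6,5) = 5)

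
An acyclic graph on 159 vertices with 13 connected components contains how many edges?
146 (Each of the 13 component trees on V_i vertices has V_i - 1 edges; summing gives V - C = 159 - 13 = 146)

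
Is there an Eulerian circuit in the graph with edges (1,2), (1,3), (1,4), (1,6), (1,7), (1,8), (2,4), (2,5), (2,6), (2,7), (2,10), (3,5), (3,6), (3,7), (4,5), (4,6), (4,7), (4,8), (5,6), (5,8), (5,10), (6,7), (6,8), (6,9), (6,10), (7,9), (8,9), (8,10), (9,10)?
No (2 vertices have odd degree: {6, 10}; Eulerian circuit requires 0)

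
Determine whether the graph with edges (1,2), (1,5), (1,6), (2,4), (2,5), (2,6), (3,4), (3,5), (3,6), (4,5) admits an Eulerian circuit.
No (4 vertices have odd degree: {1, 3, 4, 6}; Eulerian circuit requires 0)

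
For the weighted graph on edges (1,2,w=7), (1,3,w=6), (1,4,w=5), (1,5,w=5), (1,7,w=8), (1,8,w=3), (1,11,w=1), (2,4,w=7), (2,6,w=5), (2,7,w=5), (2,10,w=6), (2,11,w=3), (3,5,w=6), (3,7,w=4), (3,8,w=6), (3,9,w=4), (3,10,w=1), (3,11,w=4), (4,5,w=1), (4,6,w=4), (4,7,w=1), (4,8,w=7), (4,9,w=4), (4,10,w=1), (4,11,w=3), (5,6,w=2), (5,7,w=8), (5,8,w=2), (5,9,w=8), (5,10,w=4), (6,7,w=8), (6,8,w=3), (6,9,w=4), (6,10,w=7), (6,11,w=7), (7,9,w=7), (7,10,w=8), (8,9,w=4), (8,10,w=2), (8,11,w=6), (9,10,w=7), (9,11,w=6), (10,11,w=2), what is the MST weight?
18 (MST edges: (1,11,w=1), (2,11,w=3), (3,9,w=4), (3,10,w=1), (4,5,w=1), (4,7,w=1), (4,10,w=1), (5,6,w=2), (5,8,w=2), (10,11,w=2); sum of weights 1 + 3 + 4 + 1 + 1 + 1 + 1 + 2 + 2 + 2 = 18)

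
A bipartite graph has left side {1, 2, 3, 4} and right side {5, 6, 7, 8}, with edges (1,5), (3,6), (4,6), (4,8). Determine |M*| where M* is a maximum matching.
3 (matching: (1,5), (3,6), (4,8); upper bound min(|L|,|R|) = min(4,4) = 4)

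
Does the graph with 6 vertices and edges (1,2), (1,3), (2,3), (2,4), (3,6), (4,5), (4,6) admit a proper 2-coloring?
No (odd cycle of length 3: 2 -> 1 -> 3 -> 2)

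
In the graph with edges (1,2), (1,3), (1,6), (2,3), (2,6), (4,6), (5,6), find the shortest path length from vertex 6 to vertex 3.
2 (path: 6 -> 1 -> 3, 2 edges)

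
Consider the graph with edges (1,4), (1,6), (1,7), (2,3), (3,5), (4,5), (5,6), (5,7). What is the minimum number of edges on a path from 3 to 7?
2 (path: 3 -> 5 -> 7, 2 edges)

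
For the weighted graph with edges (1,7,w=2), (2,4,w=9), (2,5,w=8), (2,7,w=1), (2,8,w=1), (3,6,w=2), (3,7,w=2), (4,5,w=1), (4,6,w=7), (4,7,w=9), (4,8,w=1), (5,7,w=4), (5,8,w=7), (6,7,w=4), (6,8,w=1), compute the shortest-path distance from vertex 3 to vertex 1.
4 (path: 3 -> 7 -> 1; weights 2 + 2 = 4)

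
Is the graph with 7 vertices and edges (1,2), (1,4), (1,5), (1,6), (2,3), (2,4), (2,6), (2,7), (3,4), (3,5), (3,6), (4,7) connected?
Yes (BFS from 1 visits [1, 2, 4, 5, 6, 3, 7] — all 7 vertices reached)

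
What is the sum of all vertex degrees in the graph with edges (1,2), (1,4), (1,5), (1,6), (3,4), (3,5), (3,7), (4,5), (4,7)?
18 (handshake: sum of degrees = 2|E| = 2 x 9 = 18)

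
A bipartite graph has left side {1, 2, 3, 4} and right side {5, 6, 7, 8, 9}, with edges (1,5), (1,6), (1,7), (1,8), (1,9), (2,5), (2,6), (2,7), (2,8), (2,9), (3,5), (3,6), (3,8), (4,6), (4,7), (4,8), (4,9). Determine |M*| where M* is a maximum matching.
4 (matching: (1,9), (2,8), (3,6), (4,7); upper bound min(|L|,|R|) = min(4,5) = 4)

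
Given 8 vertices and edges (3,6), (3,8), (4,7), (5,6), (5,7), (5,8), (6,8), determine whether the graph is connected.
No, it has 3 components: {1}, {2}, {3, 4, 5, 6, 7, 8}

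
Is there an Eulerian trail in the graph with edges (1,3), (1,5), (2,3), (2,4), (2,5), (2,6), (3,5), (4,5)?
Yes (the graph is connected and exactly 2 vertices have odd degree: {3, 6}; any Eulerian path must start and end at those)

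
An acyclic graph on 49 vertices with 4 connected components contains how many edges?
45 (Each of the 4 component trees on V_i vertices has V_i - 1 edges; summing gives V - C = 49 - 4 = 45)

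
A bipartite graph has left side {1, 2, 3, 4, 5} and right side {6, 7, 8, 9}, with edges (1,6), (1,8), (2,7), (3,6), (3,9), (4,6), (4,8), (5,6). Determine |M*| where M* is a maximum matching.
4 (matching: (1,8), (2,7), (3,9), (4,6); upper bound min(|L|,|R|) = min(5,4) = 4)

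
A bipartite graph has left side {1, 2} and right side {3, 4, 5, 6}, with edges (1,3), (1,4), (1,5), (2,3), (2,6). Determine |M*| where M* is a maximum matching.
2 (matching: (1,5), (2,6); upper bound min(|L|,|R|) = min(2,4) = 2)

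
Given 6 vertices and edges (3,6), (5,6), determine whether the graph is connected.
No, it has 4 components: {1}, {2}, {3, 5, 6}, {4}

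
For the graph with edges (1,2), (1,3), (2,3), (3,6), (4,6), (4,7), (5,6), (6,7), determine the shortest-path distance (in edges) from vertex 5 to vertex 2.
3 (path: 5 -> 6 -> 3 -> 2, 3 edges)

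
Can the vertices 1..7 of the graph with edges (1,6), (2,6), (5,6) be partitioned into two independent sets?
Yes. Partition: {1, 2, 3, 4, 5, 7}, {6}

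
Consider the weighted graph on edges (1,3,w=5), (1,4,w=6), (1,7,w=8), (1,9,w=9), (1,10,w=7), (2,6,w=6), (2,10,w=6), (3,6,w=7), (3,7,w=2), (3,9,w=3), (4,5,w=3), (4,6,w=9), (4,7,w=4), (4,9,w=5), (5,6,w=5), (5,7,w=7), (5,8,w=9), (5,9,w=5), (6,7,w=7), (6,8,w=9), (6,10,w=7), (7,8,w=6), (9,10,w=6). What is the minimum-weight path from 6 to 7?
7 (path: 6 -> 7; weights 7 = 7)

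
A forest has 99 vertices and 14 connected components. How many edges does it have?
85 (Each of the 14 component trees on V_i vertices has V_i - 1 edges; summing gives V - C = 99 - 14 = 85)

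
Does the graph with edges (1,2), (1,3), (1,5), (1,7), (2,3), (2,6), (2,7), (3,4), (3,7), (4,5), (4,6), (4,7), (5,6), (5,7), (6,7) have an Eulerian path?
Yes — and in fact it has an Eulerian circuit (the graph is connected and all 7 vertices have even degree)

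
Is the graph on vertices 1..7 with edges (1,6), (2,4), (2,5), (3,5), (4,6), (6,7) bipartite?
Yes. Partition: {1, 4, 5, 7}, {2, 3, 6}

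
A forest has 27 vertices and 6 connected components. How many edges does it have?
21 (Each of the 6 component trees on V_i vertices has V_i - 1 edges; summing gives V - C = 27 - 6 = 21)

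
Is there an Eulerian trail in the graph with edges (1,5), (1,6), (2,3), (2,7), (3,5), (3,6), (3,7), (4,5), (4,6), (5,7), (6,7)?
Yes — and in fact it has an Eulerian circuit (the graph is connected and all 7 vertices have even degree)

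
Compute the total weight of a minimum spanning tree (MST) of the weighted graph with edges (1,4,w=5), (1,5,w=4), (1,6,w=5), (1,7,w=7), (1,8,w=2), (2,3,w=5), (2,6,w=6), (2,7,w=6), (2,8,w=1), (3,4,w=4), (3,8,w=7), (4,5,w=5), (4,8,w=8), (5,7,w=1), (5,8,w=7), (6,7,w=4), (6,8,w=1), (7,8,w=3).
17 (MST edges: (1,4,w=5), (1,8,w=2), (2,8,w=1), (3,4,w=4), (5,7,w=1), (6,8,w=1), (7,8,w=3); sum of weights 5 + 2 + 1 + 4 + 1 + 1 + 3 = 17)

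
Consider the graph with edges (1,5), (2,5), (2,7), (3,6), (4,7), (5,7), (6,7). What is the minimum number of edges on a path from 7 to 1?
2 (path: 7 -> 5 -> 1, 2 edges)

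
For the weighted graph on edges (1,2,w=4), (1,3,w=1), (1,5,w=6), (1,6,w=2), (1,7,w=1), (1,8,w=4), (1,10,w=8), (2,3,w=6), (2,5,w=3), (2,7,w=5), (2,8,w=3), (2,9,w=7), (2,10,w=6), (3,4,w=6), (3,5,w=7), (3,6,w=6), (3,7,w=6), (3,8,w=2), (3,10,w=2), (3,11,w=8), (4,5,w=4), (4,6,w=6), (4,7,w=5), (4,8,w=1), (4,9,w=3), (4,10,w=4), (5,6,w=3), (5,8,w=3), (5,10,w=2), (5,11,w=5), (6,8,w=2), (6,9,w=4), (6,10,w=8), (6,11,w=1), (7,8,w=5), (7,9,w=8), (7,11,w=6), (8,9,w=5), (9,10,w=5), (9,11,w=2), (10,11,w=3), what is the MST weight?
17 (MST edges: (1,3,w=1), (1,6,w=2), (1,7,w=1), (2,8,w=3), (3,8,w=2), (3,10,w=2), (4,8,w=1), (5,10,w=2), (6,11,w=1), (9,11,w=2); sum of weights 1 + 2 + 1 + 3 + 2 + 2 + 1 + 2 + 1 + 2 = 17)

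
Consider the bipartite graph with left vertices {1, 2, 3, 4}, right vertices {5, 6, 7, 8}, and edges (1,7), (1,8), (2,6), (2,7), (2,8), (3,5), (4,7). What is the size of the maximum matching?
4 (matching: (1,8), (2,6), (3,5), (4,7); upper bound min(|L|,|R|) = min(4,4) = 4)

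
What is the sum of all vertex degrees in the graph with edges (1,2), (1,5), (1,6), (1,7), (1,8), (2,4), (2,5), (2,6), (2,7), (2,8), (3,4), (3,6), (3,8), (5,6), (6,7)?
30 (handshake: sum of degrees = 2|E| = 2 x 15 = 30)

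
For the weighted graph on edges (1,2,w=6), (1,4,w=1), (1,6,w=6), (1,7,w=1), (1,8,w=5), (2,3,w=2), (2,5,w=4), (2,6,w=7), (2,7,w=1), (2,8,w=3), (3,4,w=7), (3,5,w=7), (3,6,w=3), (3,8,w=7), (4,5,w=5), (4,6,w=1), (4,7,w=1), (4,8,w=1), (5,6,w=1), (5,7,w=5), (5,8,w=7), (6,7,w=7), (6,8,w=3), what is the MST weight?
8 (MST edges: (1,4,w=1), (1,7,w=1), (2,3,w=2), (2,7,w=1), (4,6,w=1), (4,8,w=1), (5,6,w=1); sum of weights 1 + 1 + 2 + 1 + 1 + 1 + 1 = 8)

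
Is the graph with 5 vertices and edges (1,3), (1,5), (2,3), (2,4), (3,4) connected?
Yes (BFS from 1 visits [1, 3, 5, 2, 4] — all 5 vertices reached)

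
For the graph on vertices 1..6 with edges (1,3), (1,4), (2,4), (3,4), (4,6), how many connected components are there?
2 (components: {1, 2, 3, 4, 6}, {5})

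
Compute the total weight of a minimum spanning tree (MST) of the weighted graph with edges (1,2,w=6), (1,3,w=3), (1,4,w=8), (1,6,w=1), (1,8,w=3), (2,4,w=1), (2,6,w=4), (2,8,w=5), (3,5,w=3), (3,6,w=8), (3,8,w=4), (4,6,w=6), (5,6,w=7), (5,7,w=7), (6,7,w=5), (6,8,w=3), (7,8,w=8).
20 (MST edges: (1,3,w=3), (1,6,w=1), (1,8,w=3), (2,4,w=1), (2,6,w=4), (3,5,w=3), (6,7,w=5); sum of weights 3 + 1 + 3 + 1 + 4 + 3 + 5 = 20)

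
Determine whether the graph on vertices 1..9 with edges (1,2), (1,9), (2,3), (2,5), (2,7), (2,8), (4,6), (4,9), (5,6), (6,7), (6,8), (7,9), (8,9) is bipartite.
Yes. Partition: {1, 3, 4, 5, 7, 8}, {2, 6, 9}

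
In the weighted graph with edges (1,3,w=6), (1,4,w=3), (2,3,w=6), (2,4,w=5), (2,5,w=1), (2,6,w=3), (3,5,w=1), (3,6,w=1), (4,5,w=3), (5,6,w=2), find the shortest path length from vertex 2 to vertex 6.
3 (path: 2 -> 6; weights 3 = 3)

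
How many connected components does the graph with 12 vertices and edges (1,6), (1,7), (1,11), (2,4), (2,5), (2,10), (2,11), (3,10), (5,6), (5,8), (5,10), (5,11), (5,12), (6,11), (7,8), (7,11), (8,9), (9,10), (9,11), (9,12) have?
1 (components: {1, 2, 3, 4, 5, 6, 7, 8, 9, 10, 11, 12})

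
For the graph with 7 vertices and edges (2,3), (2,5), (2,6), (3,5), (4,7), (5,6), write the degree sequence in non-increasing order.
[3, 3, 2, 2, 1, 1, 0] (degrees: deg(1)=0, deg(2)=3, deg(3)=2, deg(4)=1, deg(5)=3, deg(6)=2, deg(7)=1)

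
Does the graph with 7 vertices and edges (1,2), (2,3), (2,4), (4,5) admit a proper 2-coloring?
Yes. Partition: {1, 3, 4, 6, 7}, {2, 5}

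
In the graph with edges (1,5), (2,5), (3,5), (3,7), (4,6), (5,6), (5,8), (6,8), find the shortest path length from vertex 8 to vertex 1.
2 (path: 8 -> 5 -> 1, 2 edges)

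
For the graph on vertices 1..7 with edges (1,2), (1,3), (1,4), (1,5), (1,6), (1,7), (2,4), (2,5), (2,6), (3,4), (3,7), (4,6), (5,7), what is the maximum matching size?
3 (matching: (1,6), (2,4), (5,7); upper bound floor(n/2) = floor(7/2) = 3)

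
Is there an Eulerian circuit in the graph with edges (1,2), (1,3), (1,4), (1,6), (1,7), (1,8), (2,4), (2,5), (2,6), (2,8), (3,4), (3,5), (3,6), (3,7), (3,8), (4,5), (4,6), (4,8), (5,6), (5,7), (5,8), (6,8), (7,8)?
No (2 vertices have odd degree: {2, 8}; Eulerian circuit requires 0)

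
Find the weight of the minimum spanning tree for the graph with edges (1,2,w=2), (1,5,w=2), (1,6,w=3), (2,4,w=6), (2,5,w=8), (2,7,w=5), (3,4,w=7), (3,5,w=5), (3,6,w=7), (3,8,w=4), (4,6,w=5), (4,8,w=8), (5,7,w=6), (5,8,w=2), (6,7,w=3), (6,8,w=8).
21 (MST edges: (1,2,w=2), (1,5,w=2), (1,6,w=3), (3,8,w=4), (4,6,w=5), (5,8,w=2), (6,7,w=3); sum of weights 2 + 2 + 3 + 4 + 5 + 2 + 3 = 21)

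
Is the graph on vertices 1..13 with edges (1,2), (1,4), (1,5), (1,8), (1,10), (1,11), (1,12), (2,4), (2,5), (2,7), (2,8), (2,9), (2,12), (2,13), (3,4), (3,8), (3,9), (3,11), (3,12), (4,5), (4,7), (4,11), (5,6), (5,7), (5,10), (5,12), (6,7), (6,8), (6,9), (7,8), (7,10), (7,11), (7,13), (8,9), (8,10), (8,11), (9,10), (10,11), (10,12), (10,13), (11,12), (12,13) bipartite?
No (odd cycle of length 3: 4 -> 1 -> 2 -> 4)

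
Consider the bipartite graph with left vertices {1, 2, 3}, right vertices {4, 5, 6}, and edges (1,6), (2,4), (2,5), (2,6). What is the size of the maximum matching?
2 (matching: (1,6), (2,5); upper bound min(|L|,|R|) = min(3,3) = 3)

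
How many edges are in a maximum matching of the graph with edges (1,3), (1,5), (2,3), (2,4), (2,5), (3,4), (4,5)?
2 (matching: (2,3), (4,5); upper bound floor(n/2) = floor(5/2) = 2)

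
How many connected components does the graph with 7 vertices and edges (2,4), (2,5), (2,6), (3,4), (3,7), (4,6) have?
2 (components: {1}, {2, 3, 4, 5, 6, 7})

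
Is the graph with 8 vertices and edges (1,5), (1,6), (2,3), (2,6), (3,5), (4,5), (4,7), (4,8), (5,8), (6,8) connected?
Yes (BFS from 1 visits [1, 5, 6, 3, 4, 8, 2, 7] — all 8 vertices reached)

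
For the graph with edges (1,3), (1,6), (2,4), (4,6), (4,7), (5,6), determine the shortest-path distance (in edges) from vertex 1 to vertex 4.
2 (path: 1 -> 6 -> 4, 2 edges)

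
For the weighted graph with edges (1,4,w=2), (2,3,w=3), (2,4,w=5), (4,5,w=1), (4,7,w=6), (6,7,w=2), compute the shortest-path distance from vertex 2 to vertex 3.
3 (path: 2 -> 3; weights 3 = 3)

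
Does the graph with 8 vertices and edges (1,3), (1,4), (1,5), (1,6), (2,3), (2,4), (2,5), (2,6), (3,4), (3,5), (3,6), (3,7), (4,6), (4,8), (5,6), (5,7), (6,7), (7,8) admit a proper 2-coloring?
No (odd cycle of length 3: 6 -> 1 -> 4 -> 6)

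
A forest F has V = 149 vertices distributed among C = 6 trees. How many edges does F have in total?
143 (Each of the 6 component trees on V_i vertices has V_i - 1 edges; summing gives V - C = 149 - 6 = 143)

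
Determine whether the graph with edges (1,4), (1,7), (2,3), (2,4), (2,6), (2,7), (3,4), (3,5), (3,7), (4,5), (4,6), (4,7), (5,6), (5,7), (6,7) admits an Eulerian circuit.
Yes (the graph is connected and all 7 vertices have even degree)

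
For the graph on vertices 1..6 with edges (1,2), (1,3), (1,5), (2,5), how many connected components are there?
3 (components: {1, 2, 3, 5}, {4}, {6})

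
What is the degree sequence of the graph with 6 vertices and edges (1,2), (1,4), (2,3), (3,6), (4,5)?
[2, 2, 2, 2, 1, 1] (degrees: deg(1)=2, deg(2)=2, deg(3)=2, deg(4)=2, deg(5)=1, deg(6)=1)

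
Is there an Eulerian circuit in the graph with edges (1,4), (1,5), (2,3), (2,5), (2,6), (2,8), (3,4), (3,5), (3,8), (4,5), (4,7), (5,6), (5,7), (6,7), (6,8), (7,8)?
Yes (the graph is connected and all 8 vertices have even degree)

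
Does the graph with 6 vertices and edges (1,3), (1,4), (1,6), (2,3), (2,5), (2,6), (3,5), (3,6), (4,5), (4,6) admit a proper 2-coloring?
No (odd cycle of length 3: 3 -> 1 -> 6 -> 3)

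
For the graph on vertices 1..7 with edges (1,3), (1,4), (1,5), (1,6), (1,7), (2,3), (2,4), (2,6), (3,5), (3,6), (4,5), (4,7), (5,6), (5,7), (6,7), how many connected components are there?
1 (components: {1, 2, 3, 4, 5, 6, 7})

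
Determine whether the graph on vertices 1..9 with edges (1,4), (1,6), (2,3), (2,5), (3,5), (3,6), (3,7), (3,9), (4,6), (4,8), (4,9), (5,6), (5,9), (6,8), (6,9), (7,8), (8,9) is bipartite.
No (odd cycle of length 3: 6 -> 1 -> 4 -> 6)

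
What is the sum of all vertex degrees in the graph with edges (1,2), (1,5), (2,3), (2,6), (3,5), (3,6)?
12 (handshake: sum of degrees = 2|E| = 2 x 6 = 12)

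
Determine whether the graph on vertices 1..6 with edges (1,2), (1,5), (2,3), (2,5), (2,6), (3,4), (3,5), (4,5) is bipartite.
No (odd cycle of length 3: 2 -> 1 -> 5 -> 2)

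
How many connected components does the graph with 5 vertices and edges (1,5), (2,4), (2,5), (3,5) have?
1 (components: {1, 2, 3, 4, 5})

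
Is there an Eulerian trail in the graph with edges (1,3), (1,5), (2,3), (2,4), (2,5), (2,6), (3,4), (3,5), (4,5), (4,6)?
Yes — and in fact it has an Eulerian circuit (the graph is connected and all 6 vertices have even degree)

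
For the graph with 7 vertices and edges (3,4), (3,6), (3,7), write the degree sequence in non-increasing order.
[3, 1, 1, 1, 0, 0, 0] (degrees: deg(1)=0, deg(2)=0, deg(3)=3, deg(4)=1, deg(5)=0, deg(6)=1, deg(7)=1)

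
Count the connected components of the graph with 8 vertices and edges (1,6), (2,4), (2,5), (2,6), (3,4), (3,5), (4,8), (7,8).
1 (components: {1, 2, 3, 4, 5, 6, 7, 8})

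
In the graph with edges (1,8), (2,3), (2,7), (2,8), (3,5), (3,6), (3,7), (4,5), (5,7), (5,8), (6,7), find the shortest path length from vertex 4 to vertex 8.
2 (path: 4 -> 5 -> 8, 2 edges)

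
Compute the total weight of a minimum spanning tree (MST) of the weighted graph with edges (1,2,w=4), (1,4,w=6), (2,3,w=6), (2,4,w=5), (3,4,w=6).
15 (MST edges: (1,2,w=4), (2,3,w=6), (2,4,w=5); sum of weights 4 + 6 + 5 = 15)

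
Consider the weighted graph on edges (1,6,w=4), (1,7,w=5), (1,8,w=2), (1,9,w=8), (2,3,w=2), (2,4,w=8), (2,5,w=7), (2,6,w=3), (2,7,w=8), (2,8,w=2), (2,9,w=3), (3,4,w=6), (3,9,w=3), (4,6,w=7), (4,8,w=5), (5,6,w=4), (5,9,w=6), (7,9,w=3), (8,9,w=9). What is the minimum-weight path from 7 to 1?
5 (path: 7 -> 1; weights 5 = 5)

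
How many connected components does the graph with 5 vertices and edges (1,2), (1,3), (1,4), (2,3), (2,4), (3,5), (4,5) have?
1 (components: {1, 2, 3, 4, 5})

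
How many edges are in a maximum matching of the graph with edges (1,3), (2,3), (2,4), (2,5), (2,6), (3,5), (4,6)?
3 (matching: (1,3), (2,5), (4,6); upper bound floor(n/2) = floor(6/2) = 3)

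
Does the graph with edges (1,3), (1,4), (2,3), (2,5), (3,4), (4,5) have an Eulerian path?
Yes (the graph is connected and exactly 2 vertices have odd degree: {3, 4}; any Eulerian path must start and end at those)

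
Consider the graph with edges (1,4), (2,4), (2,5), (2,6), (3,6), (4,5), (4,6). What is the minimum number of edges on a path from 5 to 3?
3 (path: 5 -> 4 -> 6 -> 3, 3 edges)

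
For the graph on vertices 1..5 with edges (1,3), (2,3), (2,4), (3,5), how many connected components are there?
1 (components: {1, 2, 3, 4, 5})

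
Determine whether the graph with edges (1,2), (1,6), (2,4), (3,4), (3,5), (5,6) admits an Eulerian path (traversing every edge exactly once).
Yes — and in fact it has an Eulerian circuit (the graph is connected and all 6 vertices have even degree)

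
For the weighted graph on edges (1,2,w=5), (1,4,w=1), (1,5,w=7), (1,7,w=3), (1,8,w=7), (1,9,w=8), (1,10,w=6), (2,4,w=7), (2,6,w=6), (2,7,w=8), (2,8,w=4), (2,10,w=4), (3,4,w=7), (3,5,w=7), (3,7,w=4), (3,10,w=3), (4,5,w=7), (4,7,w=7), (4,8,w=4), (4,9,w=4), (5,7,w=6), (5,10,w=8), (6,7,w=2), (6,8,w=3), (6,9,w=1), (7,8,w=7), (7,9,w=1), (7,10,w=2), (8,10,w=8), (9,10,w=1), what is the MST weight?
23 (MST edges: (1,4,w=1), (1,7,w=3), (2,8,w=4), (3,10,w=3), (5,7,w=6), (6,8,w=3), (6,9,w=1), (7,9,w=1), (9,10,w=1); sum of weights 1 + 3 + 4 + 3 + 6 + 3 + 1 + 1 + 1 = 23)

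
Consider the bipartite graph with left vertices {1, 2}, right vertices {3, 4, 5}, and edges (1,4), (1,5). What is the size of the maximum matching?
1 (matching: (1,5); upper bound min(|L|,|R|) = min(2,3) = 2)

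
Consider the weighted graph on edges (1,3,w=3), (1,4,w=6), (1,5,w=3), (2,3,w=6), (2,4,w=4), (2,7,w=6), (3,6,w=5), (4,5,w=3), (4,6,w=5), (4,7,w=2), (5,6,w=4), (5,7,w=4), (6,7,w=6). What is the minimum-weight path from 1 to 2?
9 (path: 1 -> 3 -> 2; weights 3 + 6 = 9)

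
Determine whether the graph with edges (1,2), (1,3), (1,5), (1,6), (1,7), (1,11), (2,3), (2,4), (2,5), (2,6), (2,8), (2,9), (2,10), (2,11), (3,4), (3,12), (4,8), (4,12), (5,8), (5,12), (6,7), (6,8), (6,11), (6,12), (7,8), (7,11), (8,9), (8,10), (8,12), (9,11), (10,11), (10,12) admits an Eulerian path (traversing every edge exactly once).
Yes (the graph is connected and exactly 2 vertices have odd degree: {2, 9}; any Eulerian path must start and end at those)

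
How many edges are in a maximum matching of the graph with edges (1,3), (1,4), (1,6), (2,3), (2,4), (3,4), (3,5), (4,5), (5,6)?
3 (matching: (1,3), (2,4), (5,6); upper bound floor(n/2) = floor(6/2) = 3)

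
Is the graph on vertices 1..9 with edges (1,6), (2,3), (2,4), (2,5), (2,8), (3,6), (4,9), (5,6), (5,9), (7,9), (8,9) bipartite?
Yes. Partition: {1, 3, 4, 5, 7, 8}, {2, 6, 9}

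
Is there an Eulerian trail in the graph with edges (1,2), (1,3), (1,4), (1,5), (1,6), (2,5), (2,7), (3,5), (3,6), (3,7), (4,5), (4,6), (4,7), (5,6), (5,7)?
Yes (the graph is connected and exactly 2 vertices have odd degree: {1, 2}; any Eulerian path must start and end at those)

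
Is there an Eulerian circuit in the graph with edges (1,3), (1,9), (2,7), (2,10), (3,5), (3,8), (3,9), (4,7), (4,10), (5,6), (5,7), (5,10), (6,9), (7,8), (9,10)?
Yes (the graph is connected and all 10 vertices have even degree)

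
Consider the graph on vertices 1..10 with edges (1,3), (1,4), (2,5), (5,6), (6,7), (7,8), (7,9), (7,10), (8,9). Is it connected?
No, it has 2 components: {1, 3, 4}, {2, 5, 6, 7, 8, 9, 10}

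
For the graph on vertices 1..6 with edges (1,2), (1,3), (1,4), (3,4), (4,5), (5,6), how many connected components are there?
1 (components: {1, 2, 3, 4, 5, 6})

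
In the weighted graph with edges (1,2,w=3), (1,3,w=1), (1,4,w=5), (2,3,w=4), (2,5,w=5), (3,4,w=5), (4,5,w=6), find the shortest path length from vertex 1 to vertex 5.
8 (path: 1 -> 2 -> 5; weights 3 + 5 = 8)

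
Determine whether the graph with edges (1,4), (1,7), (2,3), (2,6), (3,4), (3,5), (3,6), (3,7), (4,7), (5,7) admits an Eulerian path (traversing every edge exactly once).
Yes (the graph is connected and exactly 2 vertices have odd degree: {3, 4}; any Eulerian path must start and end at those)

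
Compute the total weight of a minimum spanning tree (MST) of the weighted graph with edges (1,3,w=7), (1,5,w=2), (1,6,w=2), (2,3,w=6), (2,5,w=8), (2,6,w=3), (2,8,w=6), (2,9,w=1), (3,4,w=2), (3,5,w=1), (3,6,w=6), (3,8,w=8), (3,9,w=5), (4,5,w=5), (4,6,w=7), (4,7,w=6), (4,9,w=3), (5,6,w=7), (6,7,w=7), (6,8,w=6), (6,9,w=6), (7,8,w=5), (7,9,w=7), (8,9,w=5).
21 (MST edges: (1,5,w=2), (1,6,w=2), (2,6,w=3), (2,9,w=1), (3,4,w=2), (3,5,w=1), (7,8,w=5), (8,9,w=5); sum of weights 2 + 2 + 3 + 1 + 2 + 1 + 5 + 5 = 21)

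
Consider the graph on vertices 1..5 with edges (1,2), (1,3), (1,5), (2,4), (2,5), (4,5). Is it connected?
Yes (BFS from 1 visits [1, 2, 3, 5, 4] — all 5 vertices reached)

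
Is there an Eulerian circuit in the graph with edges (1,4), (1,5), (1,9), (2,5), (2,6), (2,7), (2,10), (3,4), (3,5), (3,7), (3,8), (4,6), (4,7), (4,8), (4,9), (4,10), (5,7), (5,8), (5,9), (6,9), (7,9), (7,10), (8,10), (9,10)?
No (4 vertices have odd degree: {1, 4, 6, 10}; Eulerian circuit requires 0)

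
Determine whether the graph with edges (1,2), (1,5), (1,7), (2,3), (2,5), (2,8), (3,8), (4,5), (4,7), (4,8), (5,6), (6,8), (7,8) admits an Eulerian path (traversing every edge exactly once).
No (4 vertices have odd degree: {1, 4, 7, 8}; Eulerian path requires 0 or 2)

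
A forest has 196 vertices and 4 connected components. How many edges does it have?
192 (Each of the 4 component trees on V_i vertices has V_i - 1 edges; summing gives V - C = 196 - 4 = 192)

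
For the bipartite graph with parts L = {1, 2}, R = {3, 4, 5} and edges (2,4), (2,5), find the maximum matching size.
1 (matching: (2,5); upper bound min(|L|,|R|) = min(2,3) = 2)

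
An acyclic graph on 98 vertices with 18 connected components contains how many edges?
80 (Each of the 18 component trees on V_i vertices has V_i - 1 edges; summing gives V - C = 98 - 18 = 80)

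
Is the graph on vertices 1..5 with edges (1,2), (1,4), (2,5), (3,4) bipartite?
Yes. Partition: {1, 3, 5}, {2, 4}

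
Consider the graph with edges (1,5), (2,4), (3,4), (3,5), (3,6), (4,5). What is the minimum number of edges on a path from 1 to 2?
3 (path: 1 -> 5 -> 4 -> 2, 3 edges)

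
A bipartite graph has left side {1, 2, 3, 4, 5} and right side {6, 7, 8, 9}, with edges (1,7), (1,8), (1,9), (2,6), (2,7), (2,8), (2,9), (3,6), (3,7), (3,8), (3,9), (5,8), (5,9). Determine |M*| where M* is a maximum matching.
4 (matching: (1,7), (2,8), (3,6), (5,9); upper bound min(|L|,|R|) = min(5,4) = 4)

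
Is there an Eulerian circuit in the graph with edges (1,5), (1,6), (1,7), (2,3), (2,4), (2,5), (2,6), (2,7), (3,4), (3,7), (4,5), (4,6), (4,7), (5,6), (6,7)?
No (6 vertices have odd degree: {1, 2, 3, 4, 6, 7}; Eulerian circuit requires 0)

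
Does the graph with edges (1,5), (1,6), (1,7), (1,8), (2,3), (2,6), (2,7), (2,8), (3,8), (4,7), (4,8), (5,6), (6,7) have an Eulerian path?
Yes — and in fact it has an Eulerian circuit (the graph is connected and all 8 vertices have even degree)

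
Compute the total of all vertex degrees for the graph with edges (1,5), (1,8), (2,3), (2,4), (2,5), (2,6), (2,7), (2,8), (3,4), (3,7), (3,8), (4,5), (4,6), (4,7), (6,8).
30 (handshake: sum of degrees = 2|E| = 2 x 15 = 30)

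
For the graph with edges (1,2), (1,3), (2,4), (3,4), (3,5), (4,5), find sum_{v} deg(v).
12 (handshake: sum of degrees = 2|E| = 2 x 6 = 12)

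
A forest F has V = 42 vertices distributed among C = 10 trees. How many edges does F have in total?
32 (Each of the 10 component trees on V_i vertices has V_i - 1 edges; summing gives V - C = 42 - 10 = 32)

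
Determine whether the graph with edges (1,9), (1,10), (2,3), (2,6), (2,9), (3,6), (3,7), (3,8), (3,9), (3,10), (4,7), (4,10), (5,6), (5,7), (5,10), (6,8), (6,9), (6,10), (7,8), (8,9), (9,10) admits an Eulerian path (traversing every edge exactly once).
Yes (the graph is connected and exactly 2 vertices have odd degree: {2, 5}; any Eulerian path must start and end at those)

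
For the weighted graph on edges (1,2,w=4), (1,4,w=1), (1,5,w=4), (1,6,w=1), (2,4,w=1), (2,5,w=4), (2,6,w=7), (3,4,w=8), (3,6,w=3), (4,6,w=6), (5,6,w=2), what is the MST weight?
8 (MST edges: (1,4,w=1), (1,6,w=1), (2,4,w=1), (3,6,w=3), (5,6,w=2); sum of weights 1 + 1 + 1 + 3 + 2 = 8)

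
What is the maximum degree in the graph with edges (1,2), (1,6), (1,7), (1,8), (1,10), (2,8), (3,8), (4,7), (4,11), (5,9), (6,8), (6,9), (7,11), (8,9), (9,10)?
5 (attained at vertices 1, 8)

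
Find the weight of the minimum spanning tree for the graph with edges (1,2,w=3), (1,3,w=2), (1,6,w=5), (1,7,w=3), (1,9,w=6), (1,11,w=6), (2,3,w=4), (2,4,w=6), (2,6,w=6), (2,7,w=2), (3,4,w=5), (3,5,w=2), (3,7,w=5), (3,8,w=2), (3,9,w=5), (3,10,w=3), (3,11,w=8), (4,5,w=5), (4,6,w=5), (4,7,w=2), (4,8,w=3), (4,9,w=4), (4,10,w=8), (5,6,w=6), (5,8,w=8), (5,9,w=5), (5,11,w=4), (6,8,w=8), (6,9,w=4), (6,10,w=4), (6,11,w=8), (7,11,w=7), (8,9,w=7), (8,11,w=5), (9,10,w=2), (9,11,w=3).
25 (MST edges: (1,2,w=3), (1,3,w=2), (2,7,w=2), (3,5,w=2), (3,8,w=2), (3,10,w=3), (4,7,w=2), (6,9,w=4), (9,10,w=2), (9,11,w=3); sum of weights 3 + 2 + 2 + 2 + 2 + 3 + 2 + 4 + 2 + 3 = 25)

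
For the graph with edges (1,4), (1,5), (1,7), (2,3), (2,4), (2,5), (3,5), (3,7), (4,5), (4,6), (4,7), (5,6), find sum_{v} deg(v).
24 (handshake: sum of degrees = 2|E| = 2 x 12 = 24)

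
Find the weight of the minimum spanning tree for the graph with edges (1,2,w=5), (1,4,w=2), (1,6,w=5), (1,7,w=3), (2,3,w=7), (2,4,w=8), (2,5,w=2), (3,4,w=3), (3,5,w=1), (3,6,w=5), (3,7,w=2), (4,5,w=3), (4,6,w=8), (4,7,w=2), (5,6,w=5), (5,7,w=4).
14 (MST edges: (1,4,w=2), (1,6,w=5), (2,5,w=2), (3,5,w=1), (3,7,w=2), (4,7,w=2); sum of weights 2 + 5 + 2 + 1 + 2 + 2 = 14)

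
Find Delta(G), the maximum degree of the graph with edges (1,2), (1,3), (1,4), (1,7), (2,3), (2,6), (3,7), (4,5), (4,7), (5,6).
4 (attained at vertex 1)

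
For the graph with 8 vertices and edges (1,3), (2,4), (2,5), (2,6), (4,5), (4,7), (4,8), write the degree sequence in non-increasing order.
[4, 3, 2, 1, 1, 1, 1, 1] (degrees: deg(1)=1, deg(2)=3, deg(3)=1, deg(4)=4, deg(5)=2, deg(6)=1, deg(7)=1, deg(8)=1)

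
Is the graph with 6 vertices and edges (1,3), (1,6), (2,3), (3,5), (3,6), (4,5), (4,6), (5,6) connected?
Yes (BFS from 1 visits [1, 3, 6, 2, 5, 4] — all 6 vertices reached)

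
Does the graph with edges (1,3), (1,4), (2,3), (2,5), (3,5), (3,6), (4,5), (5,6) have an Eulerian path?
Yes — and in fact it has an Eulerian circuit (the graph is connected and all 6 vertices have even degree)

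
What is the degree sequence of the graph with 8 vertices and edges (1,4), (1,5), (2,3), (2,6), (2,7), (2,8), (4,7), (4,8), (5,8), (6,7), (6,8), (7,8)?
[5, 4, 4, 3, 3, 2, 2, 1] (degrees: deg(1)=2, deg(2)=4, deg(3)=1, deg(4)=3, deg(5)=2, deg(6)=3, deg(7)=4, deg(8)=5)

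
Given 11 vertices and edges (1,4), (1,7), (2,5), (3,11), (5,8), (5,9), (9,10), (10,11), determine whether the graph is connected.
No, it has 3 components: {1, 4, 7}, {2, 3, 5, 8, 9, 10, 11}, {6}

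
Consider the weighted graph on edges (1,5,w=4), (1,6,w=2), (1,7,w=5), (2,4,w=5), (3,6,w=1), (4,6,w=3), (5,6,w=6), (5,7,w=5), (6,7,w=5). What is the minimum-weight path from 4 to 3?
4 (path: 4 -> 6 -> 3; weights 3 + 1 = 4)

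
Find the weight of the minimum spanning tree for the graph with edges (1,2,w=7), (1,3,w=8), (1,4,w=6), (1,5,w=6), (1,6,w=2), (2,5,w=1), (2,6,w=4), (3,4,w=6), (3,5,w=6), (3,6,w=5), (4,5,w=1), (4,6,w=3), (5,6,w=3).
12 (MST edges: (1,6,w=2), (2,5,w=1), (3,6,w=5), (4,5,w=1), (4,6,w=3); sum of weights 2 + 1 + 5 + 1 + 3 = 12)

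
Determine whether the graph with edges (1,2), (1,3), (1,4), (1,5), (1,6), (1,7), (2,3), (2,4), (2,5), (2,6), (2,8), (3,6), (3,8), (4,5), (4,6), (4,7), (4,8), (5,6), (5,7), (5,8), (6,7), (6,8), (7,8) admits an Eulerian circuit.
No (2 vertices have odd degree: {6, 7}; Eulerian circuit requires 0)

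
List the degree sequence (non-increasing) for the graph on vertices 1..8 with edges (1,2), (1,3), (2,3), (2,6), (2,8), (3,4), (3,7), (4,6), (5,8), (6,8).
[4, 4, 3, 3, 2, 2, 1, 1] (degrees: deg(1)=2, deg(2)=4, deg(3)=4, deg(4)=2, deg(5)=1, deg(6)=3, deg(7)=1, deg(8)=3)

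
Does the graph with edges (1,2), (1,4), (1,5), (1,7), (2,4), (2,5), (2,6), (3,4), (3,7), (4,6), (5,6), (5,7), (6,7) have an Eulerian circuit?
Yes (the graph is connected and all 7 vertices have even degree)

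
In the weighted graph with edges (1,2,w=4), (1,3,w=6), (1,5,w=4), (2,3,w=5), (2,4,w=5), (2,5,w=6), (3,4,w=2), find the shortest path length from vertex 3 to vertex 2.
5 (path: 3 -> 2; weights 5 = 5)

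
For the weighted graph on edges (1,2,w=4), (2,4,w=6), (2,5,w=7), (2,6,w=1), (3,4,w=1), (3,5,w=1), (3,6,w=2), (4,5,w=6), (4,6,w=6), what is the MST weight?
9 (MST edges: (1,2,w=4), (2,6,w=1), (3,4,w=1), (3,5,w=1), (3,6,w=2); sum of weights 4 + 1 + 1 + 1 + 2 = 9)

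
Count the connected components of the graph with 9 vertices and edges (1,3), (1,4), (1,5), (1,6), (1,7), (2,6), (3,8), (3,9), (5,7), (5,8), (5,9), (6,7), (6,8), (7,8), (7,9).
1 (components: {1, 2, 3, 4, 5, 6, 7, 8, 9})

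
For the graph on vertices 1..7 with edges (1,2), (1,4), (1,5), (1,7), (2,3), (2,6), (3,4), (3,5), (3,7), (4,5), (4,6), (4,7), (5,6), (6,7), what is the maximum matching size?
3 (matching: (2,6), (3,5), (4,7); upper bound floor(n/2) = floor(7/2) = 3)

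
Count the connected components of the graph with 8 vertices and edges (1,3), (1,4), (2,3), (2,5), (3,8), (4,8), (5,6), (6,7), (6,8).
1 (components: {1, 2, 3, 4, 5, 6, 7, 8})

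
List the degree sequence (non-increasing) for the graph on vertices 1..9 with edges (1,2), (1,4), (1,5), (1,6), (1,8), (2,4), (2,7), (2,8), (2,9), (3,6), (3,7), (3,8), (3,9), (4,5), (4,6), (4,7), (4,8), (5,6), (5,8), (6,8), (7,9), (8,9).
[7, 6, 5, 5, 5, 4, 4, 4, 4] (degrees: deg(1)=5, deg(2)=5, deg(3)=4, deg(4)=6, deg(5)=4, deg(6)=5, deg(7)=4, deg(8)=7, deg(9)=4)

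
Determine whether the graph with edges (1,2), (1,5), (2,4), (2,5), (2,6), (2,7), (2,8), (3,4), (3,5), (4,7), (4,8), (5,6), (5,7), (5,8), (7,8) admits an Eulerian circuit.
Yes (the graph is connected and all 8 vertices have even degree)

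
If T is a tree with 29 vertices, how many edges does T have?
28 (A tree on V vertices has V - 1 edges, so 29 - 1 = 28)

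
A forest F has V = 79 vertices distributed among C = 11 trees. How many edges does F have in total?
68 (Each of the 11 component trees on V_i vertices has V_i - 1 edges; summing gives V - C = 79 - 11 = 68)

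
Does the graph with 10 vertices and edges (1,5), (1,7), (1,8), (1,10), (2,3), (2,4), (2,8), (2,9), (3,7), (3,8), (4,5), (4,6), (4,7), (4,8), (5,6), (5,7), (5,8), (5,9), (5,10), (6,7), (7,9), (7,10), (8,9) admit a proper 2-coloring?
No (odd cycle of length 3: 5 -> 1 -> 7 -> 5)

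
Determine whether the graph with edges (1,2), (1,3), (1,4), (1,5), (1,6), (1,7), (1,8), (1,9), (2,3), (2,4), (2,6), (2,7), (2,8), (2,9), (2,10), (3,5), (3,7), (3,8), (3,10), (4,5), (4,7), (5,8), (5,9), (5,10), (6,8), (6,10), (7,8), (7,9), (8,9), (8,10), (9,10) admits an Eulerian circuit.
Yes (the graph is connected and all 10 vertices have even degree)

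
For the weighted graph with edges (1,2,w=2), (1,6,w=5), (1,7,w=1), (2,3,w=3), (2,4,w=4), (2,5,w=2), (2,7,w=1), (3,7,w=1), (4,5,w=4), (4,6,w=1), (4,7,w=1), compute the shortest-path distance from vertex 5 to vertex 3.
4 (path: 5 -> 2 -> 7 -> 3; weights 2 + 1 + 1 = 4)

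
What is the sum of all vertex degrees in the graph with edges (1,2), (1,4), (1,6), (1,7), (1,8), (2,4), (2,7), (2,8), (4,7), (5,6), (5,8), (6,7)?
24 (handshake: sum of degrees = 2|E| = 2 x 12 = 24)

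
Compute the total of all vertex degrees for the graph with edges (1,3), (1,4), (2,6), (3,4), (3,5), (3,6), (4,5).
14 (handshake: sum of degrees = 2|E| = 2 x 7 = 14)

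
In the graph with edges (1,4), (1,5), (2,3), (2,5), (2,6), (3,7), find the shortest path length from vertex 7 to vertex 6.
3 (path: 7 -> 3 -> 2 -> 6, 3 edges)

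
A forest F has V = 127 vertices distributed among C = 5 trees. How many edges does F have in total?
122 (Each of the 5 component trees on V_i vertices has V_i - 1 edges; summing gives V - C = 127 - 5 = 122)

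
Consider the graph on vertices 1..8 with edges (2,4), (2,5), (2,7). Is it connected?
No, it has 5 components: {1}, {2, 4, 5, 7}, {3}, {6}, {8}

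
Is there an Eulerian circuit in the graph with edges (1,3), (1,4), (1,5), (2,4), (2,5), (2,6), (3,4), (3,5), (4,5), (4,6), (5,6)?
No (6 vertices have odd degree: {1, 2, 3, 4, 5, 6}; Eulerian circuit requires 0)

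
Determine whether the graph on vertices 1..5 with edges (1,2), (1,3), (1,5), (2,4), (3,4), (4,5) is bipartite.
Yes. Partition: {1, 4}, {2, 3, 5}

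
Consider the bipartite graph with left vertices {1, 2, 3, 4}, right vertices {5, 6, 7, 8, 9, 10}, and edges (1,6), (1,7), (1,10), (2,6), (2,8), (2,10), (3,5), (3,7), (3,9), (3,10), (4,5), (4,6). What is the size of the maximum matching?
4 (matching: (1,10), (2,8), (3,9), (4,6); upper bound min(|L|,|R|) = min(4,6) = 4)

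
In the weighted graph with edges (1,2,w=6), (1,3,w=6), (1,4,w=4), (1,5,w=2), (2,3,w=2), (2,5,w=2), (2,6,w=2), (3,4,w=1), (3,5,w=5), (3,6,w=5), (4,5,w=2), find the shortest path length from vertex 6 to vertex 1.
6 (path: 6 -> 2 -> 5 -> 1; weights 2 + 2 + 2 = 6)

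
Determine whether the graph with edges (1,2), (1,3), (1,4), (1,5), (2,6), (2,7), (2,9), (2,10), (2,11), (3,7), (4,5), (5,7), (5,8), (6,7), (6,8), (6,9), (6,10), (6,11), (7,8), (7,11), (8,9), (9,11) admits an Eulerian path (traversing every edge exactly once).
Yes — and in fact it has an Eulerian circuit (the graph is connected and all 11 vertices have even degree)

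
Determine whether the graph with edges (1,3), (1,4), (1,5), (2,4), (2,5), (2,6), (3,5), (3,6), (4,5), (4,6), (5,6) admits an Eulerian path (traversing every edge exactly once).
No (4 vertices have odd degree: {1, 2, 3, 5}; Eulerian path requires 0 or 2)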